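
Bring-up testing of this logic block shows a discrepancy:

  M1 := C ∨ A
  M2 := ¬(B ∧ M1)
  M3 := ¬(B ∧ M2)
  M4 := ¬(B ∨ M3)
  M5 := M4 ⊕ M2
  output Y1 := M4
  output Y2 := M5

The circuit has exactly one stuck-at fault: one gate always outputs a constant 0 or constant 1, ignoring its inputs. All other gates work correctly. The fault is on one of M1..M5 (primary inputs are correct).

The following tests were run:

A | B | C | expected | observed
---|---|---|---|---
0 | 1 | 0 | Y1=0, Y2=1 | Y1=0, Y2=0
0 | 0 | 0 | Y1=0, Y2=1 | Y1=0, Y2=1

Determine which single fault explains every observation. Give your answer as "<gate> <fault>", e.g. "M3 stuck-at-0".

Fault-free values for test 1 (A=0, B=1, C=0): M1=0, M2=1, M3=0, M4=0, M5=1, giving Y1=0, Y2=1. Observed Y1=0, Y2=0.
Test 1: faults giving observed Y1=0, Y2=0 are {M1 stuck-at-1, M2 stuck-at-0, M5 stuck-at-0}.
Test 2 (A=0, B=0, C=0): fault-free M1=0, M2=1, M3=1, M4=0, M5=1 → Y1=0, Y2=1; observed Y1=0, Y2=1. Eliminates M2 stuck-at-0, M5 stuck-at-0.
Only M1 stuck-at-1 is consistent with every test.

M1 stuck-at-1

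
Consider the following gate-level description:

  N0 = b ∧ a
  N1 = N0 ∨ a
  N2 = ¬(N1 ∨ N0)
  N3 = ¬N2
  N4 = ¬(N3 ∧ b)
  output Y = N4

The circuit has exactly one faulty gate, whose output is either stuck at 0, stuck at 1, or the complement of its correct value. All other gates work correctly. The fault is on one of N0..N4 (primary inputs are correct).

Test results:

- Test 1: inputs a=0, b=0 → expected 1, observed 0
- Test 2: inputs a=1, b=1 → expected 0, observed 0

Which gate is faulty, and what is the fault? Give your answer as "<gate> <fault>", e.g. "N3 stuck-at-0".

Fault-free values for test 1 (a=0, b=0): N0=0, N1=0, N2=1, N3=0, N4=1, giving Y=1. Observed 0.
Test 1: faults giving observed 0 are {N4 stuck-at-0, N4 inverted output}.
Test 2 (a=1, b=1): fault-free N0=1, N1=1, N2=0, N3=1, N4=0 → 0; observed 0. Eliminates N4 inverted output.
Only N4 stuck-at-0 is consistent with every test.

N4 stuck-at-0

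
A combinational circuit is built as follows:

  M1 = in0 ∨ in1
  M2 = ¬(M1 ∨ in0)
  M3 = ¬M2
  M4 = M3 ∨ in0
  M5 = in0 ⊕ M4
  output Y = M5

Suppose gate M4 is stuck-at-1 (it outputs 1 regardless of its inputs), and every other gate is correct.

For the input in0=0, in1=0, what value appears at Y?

1

Propagate with M4 forced: M1=0, M2=1, M3=0, M4=1 [stuck-at-1], M5=1.
So Y = 1. (Without the fault it would be 0.)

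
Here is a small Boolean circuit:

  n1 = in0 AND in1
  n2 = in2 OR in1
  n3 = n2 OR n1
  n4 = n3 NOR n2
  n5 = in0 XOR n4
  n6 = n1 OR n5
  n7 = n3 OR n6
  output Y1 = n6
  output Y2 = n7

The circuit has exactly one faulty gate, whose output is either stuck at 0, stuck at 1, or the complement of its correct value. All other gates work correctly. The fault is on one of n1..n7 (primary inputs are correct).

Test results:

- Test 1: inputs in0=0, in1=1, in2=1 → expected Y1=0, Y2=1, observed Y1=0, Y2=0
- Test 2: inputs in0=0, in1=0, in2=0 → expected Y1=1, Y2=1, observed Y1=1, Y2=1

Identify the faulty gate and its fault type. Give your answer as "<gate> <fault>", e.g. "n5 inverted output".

Fault-free values for test 1 (in0=0, in1=1, in2=1): n1=0, n2=1, n3=1, n4=0, n5=0, n6=0, n7=1, giving Y1=0, Y2=1. Observed Y1=0, Y2=0.
Test 1: faults giving observed Y1=0, Y2=0 are {n3 stuck-at-0, n3 inverted output, n7 stuck-at-0, n7 inverted output}.
Test 2 (in0=0, in1=0, in2=0): fault-free n1=0, n2=0, n3=0, n4=1, n5=1, n6=1, n7=1 → Y1=1, Y2=1; observed Y1=1, Y2=1. Eliminates n3 inverted output, n7 stuck-at-0, n7 inverted output.
Only n3 stuck-at-0 is consistent with every test.

n3 stuck-at-0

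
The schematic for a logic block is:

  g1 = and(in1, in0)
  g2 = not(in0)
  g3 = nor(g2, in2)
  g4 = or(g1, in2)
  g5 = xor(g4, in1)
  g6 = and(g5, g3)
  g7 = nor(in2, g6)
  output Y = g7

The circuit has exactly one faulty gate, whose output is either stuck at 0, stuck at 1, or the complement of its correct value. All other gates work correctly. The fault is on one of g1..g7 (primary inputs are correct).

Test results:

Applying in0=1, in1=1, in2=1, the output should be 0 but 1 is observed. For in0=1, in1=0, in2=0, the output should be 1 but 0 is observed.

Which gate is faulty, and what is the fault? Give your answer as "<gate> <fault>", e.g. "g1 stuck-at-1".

g7 inverted output

Fault-free values for test 1 (in0=1, in1=1, in2=1): g1=1, g2=0, g3=0, g4=1, g5=0, g6=0, g7=0, giving Y=0. Observed 1.
Test 1: faults giving observed 1 are {g7 stuck-at-1, g7 inverted output}.
Test 2 (in0=1, in1=0, in2=0): fault-free g1=0, g2=0, g3=1, g4=0, g5=0, g6=0, g7=1 → 1; observed 0. Eliminates g7 stuck-at-1.
Only g7 inverted output is consistent with every test.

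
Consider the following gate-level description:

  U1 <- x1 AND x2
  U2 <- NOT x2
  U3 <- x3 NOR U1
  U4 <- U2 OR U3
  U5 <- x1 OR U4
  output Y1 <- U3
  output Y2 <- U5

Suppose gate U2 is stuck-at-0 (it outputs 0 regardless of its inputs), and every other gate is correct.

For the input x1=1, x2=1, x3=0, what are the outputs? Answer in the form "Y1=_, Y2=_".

Propagate with U2 forced: U1=1, U2=0 [stuck-at-0], U3=0, U4=0, U5=1.
So the outputs are Y1=0, Y2=1. (Same as the fault-free value — the fault is masked on this input.)

Y1=0, Y2=1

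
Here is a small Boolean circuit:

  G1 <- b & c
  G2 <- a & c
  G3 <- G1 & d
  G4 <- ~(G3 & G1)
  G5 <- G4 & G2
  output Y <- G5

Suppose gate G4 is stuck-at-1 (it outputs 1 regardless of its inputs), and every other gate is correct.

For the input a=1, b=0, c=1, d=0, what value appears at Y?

1

Propagate with G4 forced: G1=0, G2=1, G3=0, G4=1 [stuck-at-1], G5=1.
So Y = 1. (Same as the fault-free value — the fault is masked on this input.)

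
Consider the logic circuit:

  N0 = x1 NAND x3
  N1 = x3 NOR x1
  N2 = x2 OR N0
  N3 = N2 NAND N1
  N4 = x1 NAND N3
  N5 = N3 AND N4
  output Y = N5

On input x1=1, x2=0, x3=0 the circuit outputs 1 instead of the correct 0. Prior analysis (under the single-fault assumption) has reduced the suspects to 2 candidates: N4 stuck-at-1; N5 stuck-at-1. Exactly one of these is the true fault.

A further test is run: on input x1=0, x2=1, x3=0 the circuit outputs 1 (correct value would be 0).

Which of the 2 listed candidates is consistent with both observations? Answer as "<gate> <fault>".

N5 stuck-at-1

Evaluate each candidate on input x1=0, x2=1, x3=0:
  N4 stuck-at-1: N0=1, N1=1, N2=1, N3=0, N4=1 [stuck-at-1], N5=0 → 0 — eliminated
  N5 stuck-at-1: N0=1, N1=1, N2=1, N3=0, N4=1, N5=1 [stuck-at-1] → 1 — matches
Only N5 stuck-at-1 reproduces the observed 1.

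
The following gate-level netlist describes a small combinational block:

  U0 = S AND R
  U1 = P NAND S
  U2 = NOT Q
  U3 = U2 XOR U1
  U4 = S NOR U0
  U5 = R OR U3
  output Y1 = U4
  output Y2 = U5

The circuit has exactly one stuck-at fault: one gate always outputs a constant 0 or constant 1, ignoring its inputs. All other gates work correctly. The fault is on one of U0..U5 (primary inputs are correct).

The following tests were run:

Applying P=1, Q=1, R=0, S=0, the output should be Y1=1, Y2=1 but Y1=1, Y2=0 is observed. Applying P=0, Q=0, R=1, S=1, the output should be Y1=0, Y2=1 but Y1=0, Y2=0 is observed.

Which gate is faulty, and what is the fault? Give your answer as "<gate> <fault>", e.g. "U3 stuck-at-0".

Fault-free values for test 1 (P=1, Q=1, R=0, S=0): U0=0, U1=1, U2=0, U3=1, U4=1, U5=1, giving Y1=1, Y2=1. Observed Y1=1, Y2=0.
Test 1: faults giving observed Y1=1, Y2=0 are {U1 stuck-at-0, U2 stuck-at-1, U3 stuck-at-0, U5 stuck-at-0}.
Test 2 (P=0, Q=0, R=1, S=1): fault-free U0=1, U1=1, U2=1, U3=0, U4=0, U5=1 → Y1=0, Y2=1; observed Y1=0, Y2=0. Eliminates U1 stuck-at-0, U2 stuck-at-1, U3 stuck-at-0.
Only U5 stuck-at-0 is consistent with every test.

U5 stuck-at-0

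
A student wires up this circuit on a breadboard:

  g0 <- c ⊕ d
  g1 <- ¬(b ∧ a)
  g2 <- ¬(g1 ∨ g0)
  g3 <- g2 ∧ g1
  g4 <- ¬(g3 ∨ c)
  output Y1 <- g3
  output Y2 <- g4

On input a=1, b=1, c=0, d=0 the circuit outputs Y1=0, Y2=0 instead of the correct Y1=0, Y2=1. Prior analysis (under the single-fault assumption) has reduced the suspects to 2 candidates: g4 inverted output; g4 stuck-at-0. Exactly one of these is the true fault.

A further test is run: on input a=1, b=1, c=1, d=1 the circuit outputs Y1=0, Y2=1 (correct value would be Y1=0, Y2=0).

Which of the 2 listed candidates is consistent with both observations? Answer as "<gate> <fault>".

Evaluate each candidate on input a=1, b=1, c=1, d=1:
  g4 inverted output: g0=0, g1=0, g2=1, g3=0, g4=1 [inverted output] → Y1=0, Y2=1 — matches
  g4 stuck-at-0: g0=0, g1=0, g2=1, g3=0, g4=0 [stuck-at-0] → Y1=0, Y2=0 — eliminated
Only g4 inverted output reproduces the observed Y1=0, Y2=1.

g4 inverted output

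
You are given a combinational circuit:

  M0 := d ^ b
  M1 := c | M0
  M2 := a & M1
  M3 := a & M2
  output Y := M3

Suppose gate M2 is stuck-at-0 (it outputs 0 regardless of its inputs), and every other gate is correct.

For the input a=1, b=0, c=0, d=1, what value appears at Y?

0

Propagate with M2 forced: M0=1, M1=1, M2=0 [stuck-at-0], M3=0.
So Y = 0. (Without the fault it would be 1.)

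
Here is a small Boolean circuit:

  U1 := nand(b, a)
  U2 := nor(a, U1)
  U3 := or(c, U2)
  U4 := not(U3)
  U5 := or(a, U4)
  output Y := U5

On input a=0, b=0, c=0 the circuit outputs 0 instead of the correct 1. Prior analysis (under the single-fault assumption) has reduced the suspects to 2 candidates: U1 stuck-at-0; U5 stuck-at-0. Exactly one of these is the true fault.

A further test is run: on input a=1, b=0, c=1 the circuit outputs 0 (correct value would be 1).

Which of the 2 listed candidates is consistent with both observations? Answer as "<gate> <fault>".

U5 stuck-at-0

Evaluate each candidate on input a=1, b=0, c=1:
  U1 stuck-at-0: U1=0 [stuck-at-0], U2=0, U3=1, U4=0, U5=1 → 1 — eliminated
  U5 stuck-at-0: U1=1, U2=0, U3=1, U4=0, U5=0 [stuck-at-0] → 0 — matches
Only U5 stuck-at-0 reproduces the observed 0.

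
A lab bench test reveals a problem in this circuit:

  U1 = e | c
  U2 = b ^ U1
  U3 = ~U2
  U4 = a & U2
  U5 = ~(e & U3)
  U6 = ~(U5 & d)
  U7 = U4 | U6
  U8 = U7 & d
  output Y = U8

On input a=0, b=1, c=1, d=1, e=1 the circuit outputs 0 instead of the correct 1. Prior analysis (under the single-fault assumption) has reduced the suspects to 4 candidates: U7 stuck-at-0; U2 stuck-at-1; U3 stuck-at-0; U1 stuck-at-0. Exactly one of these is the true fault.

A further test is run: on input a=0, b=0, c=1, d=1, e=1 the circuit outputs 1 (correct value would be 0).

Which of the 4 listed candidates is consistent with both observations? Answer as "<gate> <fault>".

Evaluate each candidate on input a=0, b=0, c=1, d=1, e=1:
  U7 stuck-at-0: U1=1, U2=1, U3=0, U4=0, U5=1, U6=0, U7=0 [stuck-at-0], U8=0 → 0 — eliminated
  U2 stuck-at-1: U1=1, U2=1 [stuck-at-1], U3=0, U4=0, U5=1, U6=0, U7=0, U8=0 → 0 — eliminated
  U3 stuck-at-0: U1=1, U2=1, U3=0 [stuck-at-0], U4=0, U5=1, U6=0, U7=0, U8=0 → 0 — eliminated
  U1 stuck-at-0: U1=0 [stuck-at-0], U2=0, U3=1, U4=0, U5=0, U6=1, U7=1, U8=1 → 1 — matches
Only U1 stuck-at-0 reproduces the observed 1.

U1 stuck-at-0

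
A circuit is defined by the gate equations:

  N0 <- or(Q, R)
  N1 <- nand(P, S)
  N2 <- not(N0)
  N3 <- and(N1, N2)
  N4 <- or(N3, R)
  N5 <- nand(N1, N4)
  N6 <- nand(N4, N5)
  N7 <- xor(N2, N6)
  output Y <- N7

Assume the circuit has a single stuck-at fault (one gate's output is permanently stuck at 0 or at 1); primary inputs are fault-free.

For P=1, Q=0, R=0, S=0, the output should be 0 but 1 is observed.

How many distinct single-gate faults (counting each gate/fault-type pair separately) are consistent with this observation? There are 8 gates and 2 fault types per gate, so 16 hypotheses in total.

5

Fault-free: N0=0, N1=1, N2=1, N3=1, N4=1, N5=0, N6=1, N7=0 → 0. Observed 1.
  N0: stuck-at-1 ✓; others ✗
  N1: none of the 2 fault types match ✗
  N2: stuck-at-0 ✓; others ✗
  N3: none of the 2 fault types match ✗
  N4: none of the 2 fault types match ✗
  N5: stuck-at-1 ✓; others ✗
  N6: stuck-at-0 ✓; others ✗
  N7: stuck-at-1 ✓; others ✗
Consistent faults: {N0 stuck-at-1, N2 stuck-at-0, N5 stuck-at-1, N6 stuck-at-0, N7 stuck-at-1} — 5 in all.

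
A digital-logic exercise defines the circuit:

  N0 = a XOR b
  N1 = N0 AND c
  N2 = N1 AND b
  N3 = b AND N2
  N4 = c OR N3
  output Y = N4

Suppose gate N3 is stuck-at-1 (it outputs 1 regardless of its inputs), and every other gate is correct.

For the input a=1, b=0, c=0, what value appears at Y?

1

Propagate with N3 forced: N0=1, N1=0, N2=0, N3=1 [stuck-at-1], N4=1.
So Y = 1. (Without the fault it would be 0.)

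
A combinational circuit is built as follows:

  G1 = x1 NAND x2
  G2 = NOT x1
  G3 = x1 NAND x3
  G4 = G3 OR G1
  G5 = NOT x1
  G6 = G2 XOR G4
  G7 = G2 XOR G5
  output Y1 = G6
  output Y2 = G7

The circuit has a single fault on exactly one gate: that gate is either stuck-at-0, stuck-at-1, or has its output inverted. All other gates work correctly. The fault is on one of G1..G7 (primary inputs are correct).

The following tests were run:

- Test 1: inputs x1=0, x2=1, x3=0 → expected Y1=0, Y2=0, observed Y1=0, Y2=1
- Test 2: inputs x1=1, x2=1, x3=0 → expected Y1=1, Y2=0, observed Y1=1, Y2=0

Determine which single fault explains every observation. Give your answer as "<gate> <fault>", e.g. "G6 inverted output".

G5 stuck-at-0

Fault-free values for test 1 (x1=0, x2=1, x3=0): G1=1, G2=1, G3=1, G4=1, G5=1, G6=0, G7=0, giving Y1=0, Y2=0. Observed Y1=0, Y2=1.
Test 1: faults giving observed Y1=0, Y2=1 are {G5 stuck-at-0, G5 inverted output, G7 stuck-at-1, G7 inverted output}.
Test 2 (x1=1, x2=1, x3=0): fault-free G1=0, G2=0, G3=1, G4=1, G5=0, G6=1, G7=0 → Y1=1, Y2=0; observed Y1=1, Y2=0. Eliminates G5 inverted output, G7 stuck-at-1, G7 inverted output.
Only G5 stuck-at-0 is consistent with every test.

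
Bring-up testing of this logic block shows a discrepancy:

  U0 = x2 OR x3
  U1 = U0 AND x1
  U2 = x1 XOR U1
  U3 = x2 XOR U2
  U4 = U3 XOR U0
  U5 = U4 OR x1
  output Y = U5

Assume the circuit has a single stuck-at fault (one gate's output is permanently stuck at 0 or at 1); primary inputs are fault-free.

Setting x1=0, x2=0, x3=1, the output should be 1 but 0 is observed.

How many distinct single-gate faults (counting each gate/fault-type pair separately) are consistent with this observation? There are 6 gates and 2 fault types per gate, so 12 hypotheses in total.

Fault-free: U0=1, U1=0, U2=0, U3=0, U4=1, U5=1 → 1. Observed 0.
  U0 stuck-at-0: output 0 ✓
  U0 stuck-at-1: output 1 ✗
  U1 stuck-at-0: output 1 ✗
  U1 stuck-at-1: output 0 ✓
  U2 stuck-at-0: output 1 ✗
  U2 stuck-at-1: output 0 ✓
  U3 stuck-at-0: output 1 ✗
  U3 stuck-at-1: output 0 ✓
  U4 stuck-at-0: output 0 ✓
  U4 stuck-at-1: output 1 ✗
  U5 stuck-at-0: output 0 ✓
  U5 stuck-at-1: output 1 ✗
Consistent faults: {U0 stuck-at-0, U1 stuck-at-1, U2 stuck-at-1, U3 stuck-at-1, U4 stuck-at-0, U5 stuck-at-0} — 6 in all.

6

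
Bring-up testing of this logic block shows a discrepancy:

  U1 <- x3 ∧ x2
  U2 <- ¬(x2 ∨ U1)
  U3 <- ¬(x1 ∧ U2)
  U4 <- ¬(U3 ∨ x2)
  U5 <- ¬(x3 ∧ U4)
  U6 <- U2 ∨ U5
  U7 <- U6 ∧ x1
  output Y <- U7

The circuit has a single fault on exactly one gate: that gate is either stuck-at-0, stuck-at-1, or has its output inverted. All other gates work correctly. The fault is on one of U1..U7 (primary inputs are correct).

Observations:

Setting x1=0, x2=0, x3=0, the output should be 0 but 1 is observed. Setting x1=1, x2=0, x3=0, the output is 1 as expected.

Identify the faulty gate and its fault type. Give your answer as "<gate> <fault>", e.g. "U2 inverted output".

Fault-free values for test 1 (x1=0, x2=0, x3=0): U1=0, U2=1, U3=1, U4=0, U5=1, U6=1, U7=0, giving Y=0. Observed 1.
Test 1: faults giving observed 1 are {U7 stuck-at-1, U7 inverted output}.
Test 2 (x1=1, x2=0, x3=0): fault-free U1=0, U2=1, U3=0, U4=1, U5=1, U6=1, U7=1 → 1; observed 1. Eliminates U7 inverted output.
Only U7 stuck-at-1 is consistent with every test.

U7 stuck-at-1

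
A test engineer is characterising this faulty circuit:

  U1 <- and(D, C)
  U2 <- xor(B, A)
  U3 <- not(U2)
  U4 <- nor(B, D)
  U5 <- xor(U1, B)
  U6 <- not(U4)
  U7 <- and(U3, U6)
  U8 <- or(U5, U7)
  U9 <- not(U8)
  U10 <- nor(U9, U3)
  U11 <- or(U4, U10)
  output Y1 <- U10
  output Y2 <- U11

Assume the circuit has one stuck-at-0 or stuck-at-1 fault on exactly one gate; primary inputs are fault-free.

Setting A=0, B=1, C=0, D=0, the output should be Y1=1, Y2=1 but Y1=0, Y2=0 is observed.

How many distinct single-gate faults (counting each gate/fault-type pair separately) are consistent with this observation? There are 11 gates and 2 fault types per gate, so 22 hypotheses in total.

Fault-free: U1=0, U2=1, U3=0, U4=0, U5=1, U6=1, U7=0, U8=1, U9=0, U10=1, U11=1 → Y1=1, Y2=1. Observed Y1=0, Y2=0.
  U1: stuck-at-1 ✓; others ✗
  U2: stuck-at-0 ✓; others ✗
  U3: stuck-at-1 ✓; others ✗
  U4: none of the 2 fault types match ✗
  U5: stuck-at-0 ✓; others ✗
  U6: none of the 2 fault types match ✗
  U7: none of the 2 fault types match ✗
  U8: stuck-at-0 ✓; others ✗
  U9: stuck-at-1 ✓; others ✗
  U10: stuck-at-0 ✓; others ✗
  U11: none of the 2 fault types match ✗
Consistent faults: {U1 stuck-at-1, U2 stuck-at-0, U3 stuck-at-1, U5 stuck-at-0, U8 stuck-at-0, U9 stuck-at-1, U10 stuck-at-0} — 7 in all.

7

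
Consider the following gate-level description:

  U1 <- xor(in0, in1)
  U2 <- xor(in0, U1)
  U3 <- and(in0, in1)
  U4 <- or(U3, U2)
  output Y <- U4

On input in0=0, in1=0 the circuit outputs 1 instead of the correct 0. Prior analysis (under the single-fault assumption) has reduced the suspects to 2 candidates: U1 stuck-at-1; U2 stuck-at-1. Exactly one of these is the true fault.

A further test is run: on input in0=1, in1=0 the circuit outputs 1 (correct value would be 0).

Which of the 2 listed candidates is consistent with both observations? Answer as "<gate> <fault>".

U2 stuck-at-1

Evaluate each candidate on input in0=1, in1=0:
  U1 stuck-at-1: U1=1 [stuck-at-1], U2=0, U3=0, U4=0 → 0 — eliminated
  U2 stuck-at-1: U1=1, U2=1 [stuck-at-1], U3=0, U4=1 → 1 — matches
Only U2 stuck-at-1 reproduces the observed 1.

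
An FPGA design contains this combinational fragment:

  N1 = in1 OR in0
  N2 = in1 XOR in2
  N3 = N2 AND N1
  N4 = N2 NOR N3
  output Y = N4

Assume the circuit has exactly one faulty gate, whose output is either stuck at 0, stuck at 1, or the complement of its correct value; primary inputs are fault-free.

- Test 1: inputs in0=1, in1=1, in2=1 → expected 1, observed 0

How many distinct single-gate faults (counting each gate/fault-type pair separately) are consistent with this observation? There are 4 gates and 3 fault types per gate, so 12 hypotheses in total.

Fault-free: N1=1, N2=0, N3=0, N4=1 → 1. Observed 0.
  N1 stuck-at-0: output 1 ✗
  N1 stuck-at-1: output 1 ✗
  N1 inverted output: output 1 ✗
  N2 stuck-at-0: output 1 ✗
  N2 stuck-at-1: output 0 ✓
  N2 inverted output: output 0 ✓
  N3 stuck-at-0: output 1 ✗
  N3 stuck-at-1: output 0 ✓
  N3 inverted output: output 0 ✓
  N4 stuck-at-0: output 0 ✓
  N4 stuck-at-1: output 1 ✗
  N4 inverted output: output 0 ✓
Consistent faults: {N2 stuck-at-1, N2 inverted output, N3 stuck-at-1, N3 inverted output, N4 stuck-at-0, N4 inverted output} — 6 in all.

6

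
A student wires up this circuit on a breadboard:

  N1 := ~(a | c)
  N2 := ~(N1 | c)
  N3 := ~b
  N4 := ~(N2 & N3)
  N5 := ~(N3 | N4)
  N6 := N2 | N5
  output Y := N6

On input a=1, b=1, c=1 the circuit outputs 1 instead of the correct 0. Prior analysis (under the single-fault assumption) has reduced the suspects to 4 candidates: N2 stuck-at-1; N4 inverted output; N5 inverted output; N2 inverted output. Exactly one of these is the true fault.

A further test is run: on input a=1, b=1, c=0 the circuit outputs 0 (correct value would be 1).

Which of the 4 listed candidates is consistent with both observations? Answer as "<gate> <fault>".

Evaluate each candidate on input a=1, b=1, c=0:
  N2 stuck-at-1: N1=0, N2=1 [stuck-at-1], N3=0, N4=1, N5=0, N6=1 → 1 — eliminated
  N4 inverted output: N1=0, N2=1, N3=0, N4=0 [inverted output], N5=1, N6=1 → 1 — eliminated
  N5 inverted output: N1=0, N2=1, N3=0, N4=1, N5=1 [inverted output], N6=1 → 1 — eliminated
  N2 inverted output: N1=0, N2=0 [inverted output], N3=0, N4=1, N5=0, N6=0 → 0 — matches
Only N2 inverted output reproduces the observed 0.

N2 inverted output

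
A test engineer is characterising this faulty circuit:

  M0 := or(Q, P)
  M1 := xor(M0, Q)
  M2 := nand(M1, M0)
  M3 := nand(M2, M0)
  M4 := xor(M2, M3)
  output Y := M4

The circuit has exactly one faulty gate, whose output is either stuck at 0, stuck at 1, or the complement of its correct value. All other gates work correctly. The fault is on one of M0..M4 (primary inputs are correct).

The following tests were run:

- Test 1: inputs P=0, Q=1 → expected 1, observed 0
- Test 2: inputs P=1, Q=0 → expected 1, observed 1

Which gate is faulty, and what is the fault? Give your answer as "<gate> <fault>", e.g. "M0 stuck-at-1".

M3 stuck-at-1

Fault-free values for test 1 (P=0, Q=1): M0=1, M1=0, M2=1, M3=0, M4=1, giving Y=1. Observed 0.
Test 1: faults giving observed 0 are {M0 stuck-at-0, M0 inverted output, M3 stuck-at-1, M3 inverted output, M4 stuck-at-0, M4 inverted output}.
Test 2 (P=1, Q=0): fault-free M0=1, M1=1, M2=0, M3=1, M4=1 → 1; observed 1. Eliminates M0 stuck-at-0, M0 inverted output, M3 inverted output, M4 stuck-at-0, M4 inverted output.
Only M3 stuck-at-1 is consistent with every test.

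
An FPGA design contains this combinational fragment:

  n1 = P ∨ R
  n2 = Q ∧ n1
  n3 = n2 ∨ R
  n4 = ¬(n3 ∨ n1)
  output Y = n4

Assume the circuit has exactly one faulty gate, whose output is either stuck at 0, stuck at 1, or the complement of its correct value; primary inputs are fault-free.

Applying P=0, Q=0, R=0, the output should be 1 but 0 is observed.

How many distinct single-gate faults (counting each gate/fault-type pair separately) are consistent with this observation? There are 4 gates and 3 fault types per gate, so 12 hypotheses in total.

Fault-free: n1=0, n2=0, n3=0, n4=1 → 1. Observed 0.
  n1 stuck-at-0: output 1 ✗
  n1 stuck-at-1: output 0 ✓
  n1 inverted output: output 0 ✓
  n2 stuck-at-0: output 1 ✗
  n2 stuck-at-1: output 0 ✓
  n2 inverted output: output 0 ✓
  n3 stuck-at-0: output 1 ✗
  n3 stuck-at-1: output 0 ✓
  n3 inverted output: output 0 ✓
  n4 stuck-at-0: output 0 ✓
  n4 stuck-at-1: output 1 ✗
  n4 inverted output: output 0 ✓
Consistent faults: {n1 stuck-at-1, n1 inverted output, n2 stuck-at-1, n2 inverted output, n3 stuck-at-1, n3 inverted output, n4 stuck-at-0, n4 inverted output} — 8 in all.

8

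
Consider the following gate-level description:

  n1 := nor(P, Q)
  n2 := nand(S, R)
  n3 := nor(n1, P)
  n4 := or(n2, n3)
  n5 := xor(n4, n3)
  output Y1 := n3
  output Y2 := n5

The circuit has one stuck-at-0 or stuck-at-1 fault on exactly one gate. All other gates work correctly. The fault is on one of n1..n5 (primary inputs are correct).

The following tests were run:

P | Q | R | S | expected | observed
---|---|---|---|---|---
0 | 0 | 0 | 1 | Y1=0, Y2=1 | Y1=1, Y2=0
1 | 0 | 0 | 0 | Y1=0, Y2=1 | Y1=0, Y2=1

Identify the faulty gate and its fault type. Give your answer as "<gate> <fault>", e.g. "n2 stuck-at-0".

n1 stuck-at-0

Fault-free values for test 1 (P=0, Q=0, R=0, S=1): n1=1, n2=1, n3=0, n4=1, n5=1, giving Y1=0, Y2=1. Observed Y1=1, Y2=0.
Test 1: faults giving observed Y1=1, Y2=0 are {n1 stuck-at-0, n3 stuck-at-1}.
Test 2 (P=1, Q=0, R=0, S=0): fault-free n1=0, n2=1, n3=0, n4=1, n5=1 → Y1=0, Y2=1; observed Y1=0, Y2=1. Eliminates n3 stuck-at-1.
Only n1 stuck-at-0 is consistent with every test.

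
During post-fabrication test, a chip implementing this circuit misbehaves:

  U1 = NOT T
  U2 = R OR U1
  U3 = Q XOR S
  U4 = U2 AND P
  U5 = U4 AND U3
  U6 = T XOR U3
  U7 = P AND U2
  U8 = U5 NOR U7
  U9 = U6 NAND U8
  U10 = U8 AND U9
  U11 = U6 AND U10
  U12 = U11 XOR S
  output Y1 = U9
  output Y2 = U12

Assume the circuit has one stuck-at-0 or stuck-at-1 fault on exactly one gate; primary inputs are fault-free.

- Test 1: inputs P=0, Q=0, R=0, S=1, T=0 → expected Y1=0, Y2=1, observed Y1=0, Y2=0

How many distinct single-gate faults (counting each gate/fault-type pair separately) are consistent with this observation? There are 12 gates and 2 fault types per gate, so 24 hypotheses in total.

3

Fault-free: U1=1, U2=1, U3=1, U4=0, U5=0, U6=1, U7=0, U8=1, U9=0, U10=0, U11=0, U12=1 → Y1=0, Y2=1. Observed Y1=0, Y2=0.
  U1: none of the 2 fault types match ✗
  U2: none of the 2 fault types match ✗
  U3: none of the 2 fault types match ✗
  U4: none of the 2 fault types match ✗
  U5: none of the 2 fault types match ✗
  U6: none of the 2 fault types match ✗
  U7: none of the 2 fault types match ✗
  U8: none of the 2 fault types match ✗
  U9: none of the 2 fault types match ✗
  U10: stuck-at-1 ✓; others ✗
  U11: stuck-at-1 ✓; others ✗
  U12: stuck-at-0 ✓; others ✗
Consistent faults: {U10 stuck-at-1, U11 stuck-at-1, U12 stuck-at-0} — 3 in all.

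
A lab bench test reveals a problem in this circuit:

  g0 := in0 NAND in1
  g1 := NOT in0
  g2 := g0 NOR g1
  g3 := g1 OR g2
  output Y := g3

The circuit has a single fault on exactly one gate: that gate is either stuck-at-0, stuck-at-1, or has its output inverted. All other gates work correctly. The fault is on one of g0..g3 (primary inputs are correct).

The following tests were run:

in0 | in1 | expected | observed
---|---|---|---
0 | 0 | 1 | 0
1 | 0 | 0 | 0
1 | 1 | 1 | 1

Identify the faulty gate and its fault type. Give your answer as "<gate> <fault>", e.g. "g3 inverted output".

Fault-free values for test 1 (in0=0, in1=0): g0=1, g1=1, g2=0, g3=1, giving Y=1. Observed 0.
Test 1: faults giving observed 0 are {g1 stuck-at-0, g1 inverted output, g3 stuck-at-0, g3 inverted output}.
Test 2 (in0=1, in1=0): fault-free g0=1, g1=0, g2=0, g3=0 → 0; observed 0. Eliminates g1 inverted output, g3 inverted output.
Test 3 (in0=1, in1=1): fault-free g0=0, g1=0, g2=1, g3=1 → 1; observed 1. Eliminates g3 stuck-at-0.
Only g1 stuck-at-0 is consistent with every test.

g1 stuck-at-0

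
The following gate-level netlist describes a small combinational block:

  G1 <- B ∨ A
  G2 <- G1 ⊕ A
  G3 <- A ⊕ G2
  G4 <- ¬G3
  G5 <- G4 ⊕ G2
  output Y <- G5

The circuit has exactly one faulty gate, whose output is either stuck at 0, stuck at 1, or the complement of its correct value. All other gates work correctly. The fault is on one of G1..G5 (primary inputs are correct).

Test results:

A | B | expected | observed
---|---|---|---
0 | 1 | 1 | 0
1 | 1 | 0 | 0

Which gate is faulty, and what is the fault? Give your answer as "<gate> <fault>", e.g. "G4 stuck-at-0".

Fault-free values for test 1 (A=0, B=1): G1=1, G2=1, G3=1, G4=0, G5=1, giving Y=1. Observed 0.
Test 1: faults giving observed 0 are {G3 stuck-at-0, G3 inverted output, G4 stuck-at-1, G4 inverted output, G5 stuck-at-0, G5 inverted output}.
Test 2 (A=1, B=1): fault-free G1=1, G2=0, G3=1, G4=0, G5=0 → 0; observed 0. Eliminates G3 stuck-at-0, G3 inverted output, G4 stuck-at-1, G4 inverted output, G5 inverted output.
Only G5 stuck-at-0 is consistent with every test.

G5 stuck-at-0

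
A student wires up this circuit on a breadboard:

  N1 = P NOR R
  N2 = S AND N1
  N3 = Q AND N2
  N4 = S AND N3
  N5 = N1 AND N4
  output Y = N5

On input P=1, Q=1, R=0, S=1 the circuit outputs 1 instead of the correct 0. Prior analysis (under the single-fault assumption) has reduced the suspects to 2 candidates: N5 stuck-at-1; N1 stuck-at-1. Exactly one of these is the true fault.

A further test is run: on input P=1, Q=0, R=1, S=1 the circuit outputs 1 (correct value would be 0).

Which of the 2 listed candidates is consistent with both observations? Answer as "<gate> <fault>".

N5 stuck-at-1

Evaluate each candidate on input P=1, Q=0, R=1, S=1:
  N5 stuck-at-1: N1=0, N2=0, N3=0, N4=0, N5=1 [stuck-at-1] → 1 — matches
  N1 stuck-at-1: N1=1 [stuck-at-1], N2=1, N3=0, N4=0, N5=0 → 0 — eliminated
Only N5 stuck-at-1 reproduces the observed 1.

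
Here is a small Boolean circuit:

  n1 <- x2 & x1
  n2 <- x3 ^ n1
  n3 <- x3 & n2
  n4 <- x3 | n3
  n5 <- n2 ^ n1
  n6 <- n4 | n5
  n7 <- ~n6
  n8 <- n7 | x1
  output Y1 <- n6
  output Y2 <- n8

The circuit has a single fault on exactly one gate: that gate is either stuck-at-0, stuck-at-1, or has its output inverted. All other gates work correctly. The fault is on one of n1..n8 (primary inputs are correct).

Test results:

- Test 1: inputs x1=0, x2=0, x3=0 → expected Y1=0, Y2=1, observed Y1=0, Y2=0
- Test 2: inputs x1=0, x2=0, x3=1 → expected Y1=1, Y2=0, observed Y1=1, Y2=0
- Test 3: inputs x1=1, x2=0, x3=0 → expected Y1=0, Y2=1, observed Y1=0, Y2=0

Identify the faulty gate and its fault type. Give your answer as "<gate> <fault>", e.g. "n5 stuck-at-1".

n8 stuck-at-0

Fault-free values for test 1 (x1=0, x2=0, x3=0): n1=0, n2=0, n3=0, n4=0, n5=0, n6=0, n7=1, n8=1, giving Y1=0, Y2=1. Observed Y1=0, Y2=0.
Test 1: faults giving observed Y1=0, Y2=0 are {n7 stuck-at-0, n7 inverted output, n8 stuck-at-0, n8 inverted output}.
Test 2 (x1=0, x2=0, x3=1): fault-free n1=0, n2=1, n3=1, n4=1, n5=1, n6=1, n7=0, n8=0 → Y1=1, Y2=0; observed Y1=1, Y2=0. Eliminates n7 inverted output, n8 inverted output.
Test 3 (x1=1, x2=0, x3=0): fault-free n1=0, n2=0, n3=0, n4=0, n5=0, n6=0, n7=1, n8=1 → Y1=0, Y2=1; observed Y1=0, Y2=0. Eliminates n7 stuck-at-0.
Only n8 stuck-at-0 is consistent with every test.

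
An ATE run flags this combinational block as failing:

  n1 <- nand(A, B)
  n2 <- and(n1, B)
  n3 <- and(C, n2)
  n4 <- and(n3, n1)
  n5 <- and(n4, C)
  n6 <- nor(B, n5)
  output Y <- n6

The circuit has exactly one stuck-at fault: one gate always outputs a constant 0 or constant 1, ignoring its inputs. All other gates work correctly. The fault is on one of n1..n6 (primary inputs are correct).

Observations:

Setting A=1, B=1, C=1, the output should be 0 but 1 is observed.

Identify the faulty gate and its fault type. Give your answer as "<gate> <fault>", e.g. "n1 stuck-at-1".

n6 stuck-at-1

Fault-free values for test 1 (A=1, B=1, C=1): n1=0, n2=0, n3=0, n4=0, n5=0, n6=0, giving Y=0. Observed 1.
Test 1: faults giving observed 1 are {n6 stuck-at-1}.
Only n6 stuck-at-1 is consistent with every test.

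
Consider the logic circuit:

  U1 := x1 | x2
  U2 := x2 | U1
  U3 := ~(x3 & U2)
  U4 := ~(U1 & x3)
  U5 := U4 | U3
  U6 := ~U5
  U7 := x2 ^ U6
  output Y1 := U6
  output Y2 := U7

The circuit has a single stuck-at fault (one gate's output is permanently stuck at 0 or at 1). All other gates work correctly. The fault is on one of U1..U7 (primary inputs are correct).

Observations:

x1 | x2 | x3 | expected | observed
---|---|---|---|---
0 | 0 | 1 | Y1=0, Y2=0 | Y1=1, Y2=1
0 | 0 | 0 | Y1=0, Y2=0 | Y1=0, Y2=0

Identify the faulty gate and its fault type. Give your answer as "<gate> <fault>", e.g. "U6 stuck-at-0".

U1 stuck-at-1

Fault-free values for test 1 (x1=0, x2=0, x3=1): U1=0, U2=0, U3=1, U4=1, U5=1, U6=0, U7=0, giving Y1=0, Y2=0. Observed Y1=1, Y2=1.
Test 1: faults giving observed Y1=1, Y2=1 are {U1 stuck-at-1, U5 stuck-at-0, U6 stuck-at-1}.
Test 2 (x1=0, x2=0, x3=0): fault-free U1=0, U2=0, U3=1, U4=1, U5=1, U6=0, U7=0 → Y1=0, Y2=0; observed Y1=0, Y2=0. Eliminates U5 stuck-at-0, U6 stuck-at-1.
Only U1 stuck-at-1 is consistent with every test.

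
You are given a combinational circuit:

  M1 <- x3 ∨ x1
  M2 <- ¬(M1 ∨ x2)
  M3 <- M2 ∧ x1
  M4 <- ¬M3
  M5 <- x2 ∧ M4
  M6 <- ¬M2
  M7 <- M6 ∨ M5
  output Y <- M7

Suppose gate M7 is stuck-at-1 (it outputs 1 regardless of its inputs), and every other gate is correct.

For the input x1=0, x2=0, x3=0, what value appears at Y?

1

Propagate with M7 forced: M1=0, M2=1, M3=0, M4=1, M5=0, M6=0, M7=1 [stuck-at-1].
So Y = 1. (Without the fault it would be 0.)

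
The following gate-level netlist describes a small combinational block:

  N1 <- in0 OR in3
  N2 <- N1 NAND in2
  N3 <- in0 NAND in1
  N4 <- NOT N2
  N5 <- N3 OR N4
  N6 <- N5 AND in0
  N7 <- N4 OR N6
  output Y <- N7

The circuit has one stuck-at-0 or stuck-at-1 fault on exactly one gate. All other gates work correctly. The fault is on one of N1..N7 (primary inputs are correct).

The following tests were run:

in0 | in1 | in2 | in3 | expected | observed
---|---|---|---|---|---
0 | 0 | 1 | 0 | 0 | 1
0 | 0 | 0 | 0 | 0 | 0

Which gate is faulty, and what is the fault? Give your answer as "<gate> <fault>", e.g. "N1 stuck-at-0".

Fault-free values for test 1 (in0=0, in1=0, in2=1, in3=0): N1=0, N2=1, N3=1, N4=0, N5=1, N6=0, N7=0, giving Y=0. Observed 1.
Test 1: faults giving observed 1 are {N1 stuck-at-1, N2 stuck-at-0, N4 stuck-at-1, N6 stuck-at-1, N7 stuck-at-1}.
Test 2 (in0=0, in1=0, in2=0, in3=0): fault-free N1=0, N2=1, N3=1, N4=0, N5=1, N6=0, N7=0 → 0; observed 0. Eliminates N2 stuck-at-0, N4 stuck-at-1, N6 stuck-at-1, N7 stuck-at-1.
Only N1 stuck-at-1 is consistent with every test.

N1 stuck-at-1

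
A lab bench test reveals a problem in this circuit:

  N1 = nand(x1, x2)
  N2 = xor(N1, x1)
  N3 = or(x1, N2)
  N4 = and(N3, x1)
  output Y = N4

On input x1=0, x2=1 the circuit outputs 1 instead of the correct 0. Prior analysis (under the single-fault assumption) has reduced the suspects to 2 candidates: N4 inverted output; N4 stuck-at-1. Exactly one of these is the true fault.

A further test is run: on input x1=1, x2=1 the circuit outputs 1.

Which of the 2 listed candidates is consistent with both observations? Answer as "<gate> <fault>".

Evaluate each candidate on input x1=1, x2=1:
  N4 inverted output: N1=0, N2=1, N3=1, N4=0 [inverted output] → 0 — eliminated
  N4 stuck-at-1: N1=0, N2=1, N3=1, N4=1 [stuck-at-1] → 1 — matches
Only N4 stuck-at-1 reproduces the observed 1.

N4 stuck-at-1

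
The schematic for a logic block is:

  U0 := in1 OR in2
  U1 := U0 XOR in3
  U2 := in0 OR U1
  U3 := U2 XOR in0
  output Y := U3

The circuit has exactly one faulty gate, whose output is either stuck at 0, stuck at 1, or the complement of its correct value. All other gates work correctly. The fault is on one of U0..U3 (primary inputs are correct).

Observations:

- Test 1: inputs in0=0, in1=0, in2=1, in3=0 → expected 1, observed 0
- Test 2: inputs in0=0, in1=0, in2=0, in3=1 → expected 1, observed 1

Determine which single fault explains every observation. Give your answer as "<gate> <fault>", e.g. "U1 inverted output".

Fault-free values for test 1 (in0=0, in1=0, in2=1, in3=0): U0=1, U1=1, U2=1, U3=1, giving Y=1. Observed 0.
Test 1: faults giving observed 0 are {U0 stuck-at-0, U0 inverted output, U1 stuck-at-0, U1 inverted output, U2 stuck-at-0, U2 inverted output, U3 stuck-at-0, U3 inverted output}.
Test 2 (in0=0, in1=0, in2=0, in3=1): fault-free U0=0, U1=1, U2=1, U3=1 → 1; observed 1. Eliminates U0 inverted output, U1 stuck-at-0, U1 inverted output, U2 stuck-at-0, U2 inverted output, U3 stuck-at-0, U3 inverted output.
Only U0 stuck-at-0 is consistent with every test.

U0 stuck-at-0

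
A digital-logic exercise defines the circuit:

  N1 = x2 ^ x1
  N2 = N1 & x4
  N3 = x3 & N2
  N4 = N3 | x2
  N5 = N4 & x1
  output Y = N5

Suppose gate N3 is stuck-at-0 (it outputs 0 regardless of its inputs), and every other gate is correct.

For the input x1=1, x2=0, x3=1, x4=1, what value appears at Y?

Propagate with N3 forced: N1=1, N2=1, N3=0 [stuck-at-0], N4=0, N5=0.
So Y = 0. (Without the fault it would be 1.)

0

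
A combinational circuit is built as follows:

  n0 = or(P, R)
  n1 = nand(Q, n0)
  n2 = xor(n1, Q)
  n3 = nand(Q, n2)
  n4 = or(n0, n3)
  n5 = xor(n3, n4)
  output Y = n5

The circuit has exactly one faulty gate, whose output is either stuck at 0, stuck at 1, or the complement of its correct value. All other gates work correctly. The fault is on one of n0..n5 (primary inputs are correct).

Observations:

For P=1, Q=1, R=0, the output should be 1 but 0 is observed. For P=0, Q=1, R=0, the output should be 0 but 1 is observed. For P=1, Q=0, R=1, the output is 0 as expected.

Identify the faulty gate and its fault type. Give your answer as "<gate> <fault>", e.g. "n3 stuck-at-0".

Fault-free values for test 1 (P=1, Q=1, R=0): n0=1, n1=0, n2=1, n3=0, n4=1, n5=1, giving Y=1. Observed 0.
Test 1: faults giving observed 0 are {n0 stuck-at-0, n0 inverted output, n1 stuck-at-1, n1 inverted output, n2 stuck-at-0, n2 inverted output, n3 stuck-at-1, n3 inverted output, n4 stuck-at-0, n4 inverted output, n5 stuck-at-0, n5 inverted output}.
Test 2 (P=0, Q=1, R=0): fault-free n0=0, n1=1, n2=0, n3=1, n4=1, n5=0 → 0; observed 1. Eliminates n0 stuck-at-0, n1 stuck-at-1, n1 inverted output, n2 stuck-at-0, n2 inverted output, n3 stuck-at-1, n3 inverted output, n5 stuck-at-0.
Test 3 (P=1, Q=0, R=1): fault-free n0=1, n1=1, n2=1, n3=1, n4=1, n5=0 → 0; observed 0. Eliminates n4 stuck-at-0, n4 inverted output, n5 inverted output.
Only n0 inverted output is consistent with every test.

n0 inverted output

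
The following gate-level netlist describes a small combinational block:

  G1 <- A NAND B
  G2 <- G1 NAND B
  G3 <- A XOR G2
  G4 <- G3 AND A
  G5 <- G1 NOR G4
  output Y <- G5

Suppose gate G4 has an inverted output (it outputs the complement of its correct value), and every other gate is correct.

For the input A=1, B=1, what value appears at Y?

Propagate with G4 forced: G1=0, G2=1, G3=0, G4=1 [inverted output], G5=0.
So Y = 0. (Without the fault it would be 1.)

0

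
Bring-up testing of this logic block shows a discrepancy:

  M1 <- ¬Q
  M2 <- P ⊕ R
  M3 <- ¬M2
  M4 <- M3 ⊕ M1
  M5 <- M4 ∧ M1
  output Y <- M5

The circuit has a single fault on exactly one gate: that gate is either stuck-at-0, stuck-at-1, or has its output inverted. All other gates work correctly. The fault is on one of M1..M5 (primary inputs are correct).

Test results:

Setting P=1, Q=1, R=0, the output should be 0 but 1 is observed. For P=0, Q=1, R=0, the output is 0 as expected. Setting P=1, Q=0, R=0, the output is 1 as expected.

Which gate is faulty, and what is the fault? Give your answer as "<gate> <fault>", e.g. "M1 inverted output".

M1 stuck-at-1

Fault-free values for test 1 (P=1, Q=1, R=0): M1=0, M2=1, M3=0, M4=0, M5=0, giving Y=0. Observed 1.
Test 1: faults giving observed 1 are {M1 stuck-at-1, M1 inverted output, M5 stuck-at-1, M5 inverted output}.
Test 2 (P=0, Q=1, R=0): fault-free M1=0, M2=0, M3=1, M4=1, M5=0 → 0; observed 0. Eliminates M5 stuck-at-1, M5 inverted output.
Test 3 (P=1, Q=0, R=0): fault-free M1=1, M2=1, M3=0, M4=1, M5=1 → 1; observed 1. Eliminates M1 inverted output.
Only M1 stuck-at-1 is consistent with every test.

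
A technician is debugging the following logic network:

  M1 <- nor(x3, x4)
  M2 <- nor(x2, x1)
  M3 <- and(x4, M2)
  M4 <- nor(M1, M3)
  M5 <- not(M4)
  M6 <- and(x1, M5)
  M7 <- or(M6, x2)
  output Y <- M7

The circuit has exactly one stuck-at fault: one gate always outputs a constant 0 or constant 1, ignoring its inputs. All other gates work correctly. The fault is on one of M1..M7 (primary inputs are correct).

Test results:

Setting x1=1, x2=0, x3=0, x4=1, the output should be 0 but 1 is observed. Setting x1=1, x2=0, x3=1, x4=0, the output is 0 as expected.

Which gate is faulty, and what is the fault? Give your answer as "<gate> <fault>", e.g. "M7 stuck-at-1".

Fault-free values for test 1 (x1=1, x2=0, x3=0, x4=1): M1=0, M2=0, M3=0, M4=1, M5=0, M6=0, M7=0, giving Y=0. Observed 1.
Test 1: faults giving observed 1 are {M1 stuck-at-1, M2 stuck-at-1, M3 stuck-at-1, M4 stuck-at-0, M5 stuck-at-1, M6 stuck-at-1, M7 stuck-at-1}.
Test 2 (x1=1, x2=0, x3=1, x4=0): fault-free M1=0, M2=0, M3=0, M4=1, M5=0, M6=0, M7=0 → 0; observed 0. Eliminates M1 stuck-at-1, M3 stuck-at-1, M4 stuck-at-0, M5 stuck-at-1, M6 stuck-at-1, M7 stuck-at-1.
Only M2 stuck-at-1 is consistent with every test.

M2 stuck-at-1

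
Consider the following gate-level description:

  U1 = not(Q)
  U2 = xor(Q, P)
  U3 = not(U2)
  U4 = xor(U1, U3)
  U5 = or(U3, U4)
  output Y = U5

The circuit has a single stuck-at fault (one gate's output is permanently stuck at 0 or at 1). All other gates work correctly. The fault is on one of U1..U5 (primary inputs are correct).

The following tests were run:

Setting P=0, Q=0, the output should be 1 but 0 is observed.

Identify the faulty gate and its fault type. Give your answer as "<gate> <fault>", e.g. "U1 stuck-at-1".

Fault-free values for test 1 (P=0, Q=0): U1=1, U2=0, U3=1, U4=0, U5=1, giving Y=1. Observed 0.
Test 1: faults giving observed 0 are {U5 stuck-at-0}.
Only U5 stuck-at-0 is consistent with every test.

U5 stuck-at-0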